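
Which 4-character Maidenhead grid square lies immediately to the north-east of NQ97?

OQ08

Longitude square 9; +1 → 10, wraps to 0, carry into field.
Longitude field N = 13; +1 → 14 = O.
Latitude square 7; +1 → 8.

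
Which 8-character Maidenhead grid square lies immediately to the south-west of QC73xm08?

QC73wm97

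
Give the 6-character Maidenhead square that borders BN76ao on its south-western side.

BN66xn

Longitude subsquare a = 0; −1 → -1, wraps to 23 = x, carry into square.
Longitude square 7; −1 → 6.
Latitude subsquare o = 14; −1 → 13 = n.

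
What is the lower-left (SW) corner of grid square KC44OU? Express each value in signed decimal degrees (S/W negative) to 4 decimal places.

-65.1667, 29.1667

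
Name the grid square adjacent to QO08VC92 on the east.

Longitude extended square 9; +1 → 10, wraps to 0, carry into subsquare.
Longitude subsquare v = 21; +1 → 22 = w.
The latitude characters are unchanged.

QO08wc02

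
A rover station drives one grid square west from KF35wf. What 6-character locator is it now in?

KF35vf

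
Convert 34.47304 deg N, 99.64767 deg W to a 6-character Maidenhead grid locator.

EM04el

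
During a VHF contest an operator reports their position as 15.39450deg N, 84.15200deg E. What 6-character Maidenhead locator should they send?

NK25bj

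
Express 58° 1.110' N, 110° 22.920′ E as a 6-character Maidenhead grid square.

OO58ea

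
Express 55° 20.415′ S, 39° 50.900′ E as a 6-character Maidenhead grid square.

KD94wp

Offset from 180°W / 90°S: lon 219.8483°, lat 34.6598°.
Field: lon ⌊219.8483/20⌋ = 10 → K; lat ⌊34.6598/10⌋ = 3 → D.
Square: lon ⌊19.8483/2⌋ = 9; lat ⌊4.6598/1⌋ = 4.
Subsquare: lon ⌊1.8483/0.0833333⌋ = 22 → w; lat ⌊0.6598/0.0416667⌋ = 15 → p.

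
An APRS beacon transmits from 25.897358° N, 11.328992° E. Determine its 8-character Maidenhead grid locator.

JL55pv95

Offset from 180°W / 90°S: lon 191.32899°, lat 115.89736°.
Field: lon ⌊191.32899/20⌋ = 9 → J; lat ⌊115.89736/10⌋ = 11 → L.
Square: lon ⌊11.32899/2⌋ = 5; lat ⌊5.89736/1⌋ = 5.
Subsquare: lon ⌊1.32899/0.0833333⌋ = 15 → p; lat ⌊0.89736/0.0416667⌋ = 21 → v.
Extended square: lon ⌊0.07899/0.00833333⌋ = 9; lat ⌊0.02236/0.00416667⌋ = 5.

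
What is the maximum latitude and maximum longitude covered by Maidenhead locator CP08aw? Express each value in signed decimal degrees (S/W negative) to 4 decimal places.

Field C=2, P=15: +2·20° lon, +15·10° lat → SW at lon -140°, lat 60°.
Square 0, 8: +0·2° lon, +8·1° lat → SW at lon -140°, lat 68°.
Subsquare a=0, w=22: +0·0.0833333° lon, +22·0.0416667° lat → SW at lon -140°, lat 68.9167°.
Cell spans 0.0833333° lon × 0.0416667° lat. NE corner is SW corner plus one full cell.
latitude 68.9583, longitude -139.9167.

68.9583, -139.9167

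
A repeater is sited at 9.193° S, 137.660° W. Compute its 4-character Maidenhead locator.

CI10

Shift to the Maidenhead origin (180°W, 90°S): lon 42.34, lat 80.81.
Field: lon ⌊42.34/20⌋ = 2 → C; lat ⌊80.81/10⌋ = 8 → I.
Square: lon ⌊2.34/2⌋ = 1; lat ⌊0.81/1⌋ = 0.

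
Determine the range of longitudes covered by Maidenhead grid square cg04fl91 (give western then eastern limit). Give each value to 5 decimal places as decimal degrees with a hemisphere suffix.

139.50833° W, 139.50000° W

Field C=2, G=6: +2·20° lon, +6·10° lat → SW at lon -140°, lat -30°.
Square 0, 4: +0·2° lon, +4·1° lat → SW at lon -140°, lat -26°.
Subsquare f=5, l=11: +5·0.0833333° lon, +11·0.0416667° lat → SW at lon -139.583°, lat -25.5417°.
Extended square 9, 1: +9·0.00833333° lon, +1·0.00416667° lat → SW at lon -139.508°, lat -25.5375°.
Cell spans 0.00833333° lon × 0.00416667° lat.
west 139.50833° W, east 139.50000° W.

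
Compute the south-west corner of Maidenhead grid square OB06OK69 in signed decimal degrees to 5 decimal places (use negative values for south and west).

Field O=14, B=1: +14·20° lon, +1·10° lat → SW at lon 100°, lat -80°.
Square 0, 6: +0·2° lon, +6·1° lat → SW at lon 100°, lat -74°.
Subsquare o=14, k=10: +14·0.0833333° lon, +10·0.0416667° lat → SW at lon 101.167°, lat -73.5833°.
Extended square 6, 9: +6·0.00833333° lon, +9·0.00416667° lat → SW at lon 101.217°, lat -73.5458°.
latitude -73.54583, longitude 101.21667.

-73.54583, 101.21667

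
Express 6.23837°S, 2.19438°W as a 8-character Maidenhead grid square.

II83vs62

Offset from 180°W / 90°S: lon 177.80562°, lat 83.76163°.
Field: lon ⌊177.80562/20⌋ = 8 → I; lat ⌊83.76163/10⌋ = 8 → I.
Square: lon ⌊17.80562/2⌋ = 8; lat ⌊3.76163/1⌋ = 3.
Subsquare: lon ⌊1.80562/0.0833333⌋ = 21 → v; lat ⌊0.76163/0.0416667⌋ = 18 → s.
Extended square: lon ⌊0.05562/0.00833333⌋ = 6; lat ⌊0.01163/0.00416667⌋ = 2.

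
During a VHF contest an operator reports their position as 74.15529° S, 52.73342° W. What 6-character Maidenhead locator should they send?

Add 180° to longitude and 90° to latitude: 127.2666, 15.8447.
Field: 127.2666/20 → 6 → G, 15.8447/10 → 1 → B; chars GB.
Square: 7.2666/2 → 3, 5.8447/1 → 5; chars 35.
Subsquare: 1.2666/0.0833333 → 15 → p, 0.8447/0.0416667 → 20 → u; chars pu.

GB35pu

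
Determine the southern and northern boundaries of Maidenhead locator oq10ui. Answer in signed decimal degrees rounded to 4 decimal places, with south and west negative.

70.3333, 70.3750

Field O=14, Q=16: +14·20° lon, +16·10° lat → SW at lon 100°, lat 70°.
Square 1, 0: +1·2° lon, +0·1° lat → SW at lon 102°, lat 70°.
Subsquare u=20, i=8: +20·0.0833333° lon, +8·0.0416667° lat → SW at lon 103.667°, lat 70.3333°.
Cell spans 0.0833333° lon × 0.0416667° lat.
south 70.3333, north 70.3750.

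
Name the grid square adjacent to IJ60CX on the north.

Latitude subsquare x = 23; +1 → 24, wraps to 0 = a, carry into square.
Latitude square 0; +1 → 1.
The longitude characters are unchanged.

IJ61ca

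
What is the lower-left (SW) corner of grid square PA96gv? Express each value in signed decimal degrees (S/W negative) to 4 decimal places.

-83.1250, 138.5000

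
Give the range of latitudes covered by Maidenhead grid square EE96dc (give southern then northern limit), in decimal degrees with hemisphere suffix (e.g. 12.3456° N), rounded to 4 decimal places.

Field E=4, E=4: +4·20° lon, +4·10° lat → SW at lon -100°, lat -50°.
Square 9, 6: +9·2° lon, +6·1° lat → SW at lon -82°, lat -44°.
Subsquare d=3, c=2: +3·0.0833333° lon, +2·0.0416667° lat → SW at lon -81.75°, lat -43.9167°.
Cell spans 0.0833333° lon × 0.0416667° lat.
south 43.9167° S, north 43.8750° S.

43.9167° S, 43.8750° S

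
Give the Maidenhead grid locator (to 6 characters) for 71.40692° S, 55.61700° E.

LB78to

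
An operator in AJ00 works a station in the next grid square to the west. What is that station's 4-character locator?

RJ90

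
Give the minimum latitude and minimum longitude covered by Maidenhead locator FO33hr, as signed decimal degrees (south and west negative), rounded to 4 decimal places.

53.7083, -73.4167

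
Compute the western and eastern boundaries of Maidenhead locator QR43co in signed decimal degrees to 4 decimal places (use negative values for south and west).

148.1667, 148.2500

Field Q=16, R=17: +16·20° lon, +17·10° lat → SW at lon 140°, lat 80°.
Square 4, 3: +4·2° lon, +3·1° lat → SW at lon 148°, lat 83°.
Subsquare c=2, o=14: +2·0.0833333° lon, +14·0.0416667° lat → SW at lon 148.167°, lat 83.5833°.
Cell spans 0.0833333° lon × 0.0416667° lat.
west 148.1667, east 148.2500.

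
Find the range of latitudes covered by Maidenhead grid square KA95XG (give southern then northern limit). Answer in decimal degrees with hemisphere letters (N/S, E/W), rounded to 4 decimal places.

Field K=10, A=0: +10·20° lon, +0·10° lat → SW at lon 20°, lat -90°.
Square 9, 5: +9·2° lon, +5·1° lat → SW at lon 38°, lat -85°.
Subsquare x=23, g=6: +23·0.0833333° lon, +6·0.0416667° lat → SW at lon 39.9167°, lat -84.75°.
Cell spans 0.0833333° lon × 0.0416667° lat.
south 84.7500° S, north 84.7083° S.

84.7500° S, 84.7083° S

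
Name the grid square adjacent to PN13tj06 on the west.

PN13sj96

Longitude extended square 0; −1 → -1, wraps to 9, carry into subsquare.
Longitude subsquare t = 19; −1 → 18 = s.
The latitude characters are unchanged.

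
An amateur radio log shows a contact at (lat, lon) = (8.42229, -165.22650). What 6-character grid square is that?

AJ78jk

Add 180° to longitude and 90° to latitude: 14.7735, 98.4223.
Field (20°×10°, letters A–R): 14.7735/20 → 0 → A, 98.4223/10 → 9 → J; chars AJ.
Square (2°×1°, digits 0–9): 14.7735/2 → 7, 8.4223/1 → 8; chars 78.
Subsquare (5′×2.5′, letters a–x): 0.7735/0.0833333 → 9 → j, 0.4223/0.0416667 → 10 → k; chars jk.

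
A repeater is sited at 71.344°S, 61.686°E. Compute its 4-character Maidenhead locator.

Shift to the Maidenhead origin (180°W, 90°S): lon 241.69, lat 18.66.
Field: 241.69/20 → 12 → M, 18.66/10 → 1 → B; chars MB.
Square: 1.69/2 → 0, 8.66/1 → 8; chars 08.

MB08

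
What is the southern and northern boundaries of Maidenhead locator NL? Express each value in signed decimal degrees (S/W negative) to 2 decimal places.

20.00, 30.00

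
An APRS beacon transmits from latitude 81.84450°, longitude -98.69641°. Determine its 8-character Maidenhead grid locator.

ER01pu62

Offset from 180°W / 90°S: lon 81.30359°, lat 171.84450°.
Field: lon ⌊81.30359/20⌋ = 4 → E; lat ⌊171.84450/10⌋ = 17 → R.
Square: lon ⌊1.30359/2⌋ = 0; lat ⌊1.84450/1⌋ = 1.
Subsquare: lon ⌊1.30359/0.0833333⌋ = 15 → p; lat ⌊0.84450/0.0416667⌋ = 20 → u.
Extended square: lon ⌊0.05359/0.00833333⌋ = 6; lat ⌊0.01117/0.00416667⌋ = 2.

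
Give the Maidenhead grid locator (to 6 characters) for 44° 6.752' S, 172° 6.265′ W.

Offset from 180°W / 90°S: lon 7.8956°, lat 45.8875°.
Field: lon ⌊7.8956/20⌋ = 0 → A; lat ⌊45.8875/10⌋ = 4 → E.
Square: lon ⌊7.8956/2⌋ = 3; lat ⌊5.8875/1⌋ = 5.
Subsquare: lon ⌊1.8956/0.0833333⌋ = 22 → w; lat ⌊0.8875/0.0416667⌋ = 21 → v.

AE35wv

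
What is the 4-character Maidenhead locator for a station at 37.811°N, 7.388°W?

Shift to the Maidenhead origin (180°W, 90°S): lon 172.61, lat 127.81.
Field: lon ⌊172.61/20⌋ = 8 → I; lat ⌊127.81/10⌋ = 12 → M.
Square: lon ⌊12.61/2⌋ = 6; lat ⌊7.81/1⌋ = 7.

IM67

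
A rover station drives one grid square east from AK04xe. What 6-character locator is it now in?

Longitude subsquare x = 23; +1 → 24, wraps to 0 = a, carry into square.
Longitude square 0; +1 → 1.
The latitude characters are unchanged.

AK14ae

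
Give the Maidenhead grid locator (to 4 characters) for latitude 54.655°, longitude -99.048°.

EO04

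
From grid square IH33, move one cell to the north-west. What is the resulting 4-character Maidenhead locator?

IH24

Longitude square 3; −1 → 2.
Latitude square 3; +1 → 4.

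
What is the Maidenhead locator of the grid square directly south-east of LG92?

Longitude square 9; +1 → 10, wraps to 0, carry into field.
Longitude field L = 11; +1 → 12 = M.
Latitude square 2; −1 → 1.

MG01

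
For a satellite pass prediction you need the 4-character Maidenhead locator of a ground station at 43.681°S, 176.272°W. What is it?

AE16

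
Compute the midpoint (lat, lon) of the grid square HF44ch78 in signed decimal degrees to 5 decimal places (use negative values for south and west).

-35.67292, -31.77083

Field H=7, F=5: +7·20° lon, +5·10° lat → SW at lon -40°, lat -40°.
Square 4, 4: +4·2° lon, +4·1° lat → SW at lon -32°, lat -36°.
Subsquare c=2, h=7: +2·0.0833333° lon, +7·0.0416667° lat → SW at lon -31.8333°, lat -35.7083°.
Extended square 7, 8: +7·0.00833333° lon, +8·0.00416667° lat → SW at lon -31.775°, lat -35.675°.
Cell spans 0.00833333° lon × 0.00416667° lat. Centre is SW corner plus half of each.
latitude -35.67292, longitude -31.77083.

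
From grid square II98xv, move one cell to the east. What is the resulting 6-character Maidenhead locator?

JI08av

Longitude subsquare x = 23; +1 → 24, wraps to 0 = a, carry into square.
Longitude square 9; +1 → 10, wraps to 0, carry into field.
Longitude field I = 8; +1 → 9 = J.
The latitude characters are unchanged.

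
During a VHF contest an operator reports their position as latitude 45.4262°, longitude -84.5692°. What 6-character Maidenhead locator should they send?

EN75rk

Shift to the Maidenhead origin (180°W, 90°S): lon 95.4308, lat 135.4262.
Field (20°×10°, letters A–R): 95.4308/20 → 4 → E, 135.4262/10 → 13 → N; chars EN.
Square (2°×1°, digits 0–9): 15.4308/2 → 7, 5.4262/1 → 5; chars 75.
Subsquare (5′×2.5′, letters a–x): 1.4308/0.0833333 → 17 → r, 0.4262/0.0416667 → 10 → k; chars rk.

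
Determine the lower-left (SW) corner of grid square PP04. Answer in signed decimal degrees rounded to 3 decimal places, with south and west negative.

64.000, 120.000

Field P=15, P=15: +15·20° lon, +15·10° lat → SW at lon 120°, lat 60°.
Square 0, 4: +0·2° lon, +4·1° lat → SW at lon 120°, lat 64°.
latitude 64.000, longitude 120.000.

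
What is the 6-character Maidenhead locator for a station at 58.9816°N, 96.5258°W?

EO18rx

Offset from 180°W / 90°S: lon 83.4742°, lat 148.9816°.
Field: 83.4742/20 → 4 → E, 148.9816/10 → 14 → O; chars EO.
Square: 3.4742/2 → 1, 8.9816/1 → 8; chars 18.
Subsquare: 1.4742/0.0833333 → 17 → r, 0.9816/0.0416667 → 23 → x; chars rx.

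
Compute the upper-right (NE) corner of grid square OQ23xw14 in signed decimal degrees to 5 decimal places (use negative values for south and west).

73.93750, 105.93333

Field O=14, Q=16: +14·20° lon, +16·10° lat → SW at lon 100°, lat 70°.
Square 2, 3: +2·2° lon, +3·1° lat → SW at lon 104°, lat 73°.
Subsquare x=23, w=22: +23·0.0833333° lon, +22·0.0416667° lat → SW at lon 105.917°, lat 73.9167°.
Extended square 1, 4: +1·0.00833333° lon, +4·0.00416667° lat → SW at lon 105.925°, lat 73.9333°.
Cell spans 0.00833333° lon × 0.00416667° lat. NE corner is SW corner plus one full cell.
latitude 73.93750, longitude 105.93333.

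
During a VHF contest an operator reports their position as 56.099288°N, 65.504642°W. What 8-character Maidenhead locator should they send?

FO76fc93

Offset from 180°W / 90°S: lon 114.49536°, lat 146.09929°.
Field (20°×10°, letters A–R): 114.49536/20 → 5 → F, 146.09929/10 → 14 → O; chars FO.
Square (2°×1°, digits 0–9): 14.49536/2 → 7, 6.09929/1 → 6; chars 76.
Subsquare (5′×2.5′, letters a–x): 0.49536/0.0833333 → 5 → f, 0.09929/0.0416667 → 2 → c; chars fc.
Extended square (30″×15″, digits 0–9): 0.07869/0.00833333 → 9, 0.01595/0.00416667 → 3; chars 93.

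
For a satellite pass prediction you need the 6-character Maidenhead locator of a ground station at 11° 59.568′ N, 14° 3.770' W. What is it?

Shift to the Maidenhead origin (180°W, 90°S): lon 165.9372, lat 101.9928.
Field: lon ⌊165.9372/20⌋ = 8 → I; lat ⌊101.9928/10⌋ = 10 → K.
Square: lon ⌊5.9372/2⌋ = 2; lat ⌊1.9928/1⌋ = 1.
Subsquare: lon ⌊1.9372/0.0833333⌋ = 23 → x; lat ⌊0.9928/0.0416667⌋ = 23 → x.

IK21xx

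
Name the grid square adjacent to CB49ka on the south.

CB48kx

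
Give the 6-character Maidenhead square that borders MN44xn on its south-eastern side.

MN54am

Longitude subsquare x = 23; +1 → 24, wraps to 0 = a, carry into square.
Longitude square 4; +1 → 5.
Latitude subsquare n = 13; −1 → 12 = m.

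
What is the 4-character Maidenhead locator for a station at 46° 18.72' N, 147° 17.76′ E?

Add 180° to longitude and 90° to latitude: 327.30, 136.31.
Field: 327.30/20 → 16 → Q, 136.31/10 → 13 → N; chars QN.
Square: 7.30/2 → 3, 6.31/1 → 6; chars 36.

QN36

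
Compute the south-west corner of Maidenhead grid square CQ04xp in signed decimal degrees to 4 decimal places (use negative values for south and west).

Field C=2, Q=16: +2·20° lon, +16·10° lat → SW at lon -140°, lat 70°.
Square 0, 4: +0·2° lon, +4·1° lat → SW at lon -140°, lat 74°.
Subsquare x=23, p=15: +23·0.0833333° lon, +15·0.0416667° lat → SW at lon -138.083°, lat 74.625°.
latitude 74.6250, longitude -138.0833.

74.6250, -138.0833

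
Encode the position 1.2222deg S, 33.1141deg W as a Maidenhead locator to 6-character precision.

HI38ks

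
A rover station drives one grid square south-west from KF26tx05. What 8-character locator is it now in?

KF26sx94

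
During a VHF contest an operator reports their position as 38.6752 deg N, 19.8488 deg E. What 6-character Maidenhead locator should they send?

JM98wq

Shift to the Maidenhead origin (180°W, 90°S): lon 199.8488, lat 128.6752.
Field (20°×10°, letters A–R): 199.8488/20 → 9 → J, 128.6752/10 → 12 → M; chars JM.
Square (2°×1°, digits 0–9): 19.8488/2 → 9, 8.6752/1 → 8; chars 98.
Subsquare (5′×2.5′, letters a–x): 1.8488/0.0833333 → 22 → w, 0.6752/0.0416667 → 16 → q; chars wq.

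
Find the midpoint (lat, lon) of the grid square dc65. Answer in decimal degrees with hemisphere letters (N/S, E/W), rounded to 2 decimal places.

Field D=3, C=2: +3·20° lon, +2·10° lat → SW at lon -120°, lat -70°.
Square 6, 5: +6·2° lon, +5·1° lat → SW at lon -108°, lat -65°.
Cell spans 2° lon × 1° lat. Centre is SW corner plus half of each.
latitude 64.50° S, longitude 107.00° W.

64.50° S, 107.00° W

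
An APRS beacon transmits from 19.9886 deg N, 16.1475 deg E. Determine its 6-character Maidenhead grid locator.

Shift to the Maidenhead origin (180°W, 90°S): lon 196.1475, lat 109.9886.
Field: lon ⌊196.1475/20⌋ = 9 → J; lat ⌊109.9886/10⌋ = 10 → K.
Square: lon ⌊16.1475/2⌋ = 8; lat ⌊9.9886/1⌋ = 9.
Subsquare: lon ⌊0.1475/0.0833333⌋ = 1 → b; lat ⌊0.9886/0.0416667⌋ = 23 → x.

JK89bx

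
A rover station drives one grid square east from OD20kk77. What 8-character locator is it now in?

OD20kk87

Longitude extended square 7; +1 → 8.
The latitude characters are unchanged.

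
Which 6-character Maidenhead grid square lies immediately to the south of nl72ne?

NL72nd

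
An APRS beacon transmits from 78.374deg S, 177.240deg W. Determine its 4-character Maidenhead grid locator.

AB11

Offset from 180°W / 90°S: lon 2.76°, lat 11.63°.
Field: 2.76/20 → 0 → A, 11.63/10 → 1 → B; chars AB.
Square: 2.76/2 → 1, 1.63/1 → 1; chars 11.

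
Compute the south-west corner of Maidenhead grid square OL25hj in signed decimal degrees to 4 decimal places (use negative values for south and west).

Field O=14, L=11: +14·20° lon, +11·10° lat → SW at lon 100°, lat 20°.
Square 2, 5: +2·2° lon, +5·1° lat → SW at lon 104°, lat 25°.
Subsquare h=7, j=9: +7·0.0833333° lon, +9·0.0416667° lat → SW at lon 104.583°, lat 25.375°.
latitude 25.3750, longitude 104.5833.

25.3750, 104.5833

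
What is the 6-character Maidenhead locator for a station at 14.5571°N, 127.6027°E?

PK34tn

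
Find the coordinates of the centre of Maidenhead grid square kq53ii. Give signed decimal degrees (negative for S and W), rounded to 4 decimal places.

73.3542, 30.7083

Field K=10, Q=16: +10·20° lon, +16·10° lat → SW at lon 20°, lat 70°.
Square 5, 3: +5·2° lon, +3·1° lat → SW at lon 30°, lat 73°.
Subsquare i=8, i=8: +8·0.0833333° lon, +8·0.0416667° lat → SW at lon 30.6667°, lat 73.3333°.
Cell spans 0.0833333° lon × 0.0416667° lat. Centre is SW corner plus half of each.
latitude 73.3542, longitude 30.7083.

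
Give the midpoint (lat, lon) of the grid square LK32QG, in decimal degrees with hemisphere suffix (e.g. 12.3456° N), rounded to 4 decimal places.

Field L=11, K=10: +11·20° lon, +10·10° lat → SW at lon 40°, lat 10°.
Square 3, 2: +3·2° lon, +2·1° lat → SW at lon 46°, lat 12°.
Subsquare q=16, g=6: +16·0.0833333° lon, +6·0.0416667° lat → SW at lon 47.3333°, lat 12.25°.
Cell spans 0.0833333° lon × 0.0416667° lat. Centre is SW corner plus half of each.
latitude 12.2708° N, longitude 47.3750° E.

12.2708° N, 47.3750° E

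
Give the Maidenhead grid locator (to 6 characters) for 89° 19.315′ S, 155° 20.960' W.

BA20hq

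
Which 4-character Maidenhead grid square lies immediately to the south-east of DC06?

DC15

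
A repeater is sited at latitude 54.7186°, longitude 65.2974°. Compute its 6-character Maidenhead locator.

MO24pr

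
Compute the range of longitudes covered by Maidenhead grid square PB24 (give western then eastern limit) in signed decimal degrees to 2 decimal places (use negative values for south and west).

Field P=15, B=1: +15·20° lon, +1·10° lat → SW at lon 120°, lat -80°.
Square 2, 4: +2·2° lon, +4·1° lat → SW at lon 124°, lat -76°.
Cell spans 2° lon × 1° lat.
west 124.00, east 126.00.

124.00, 126.00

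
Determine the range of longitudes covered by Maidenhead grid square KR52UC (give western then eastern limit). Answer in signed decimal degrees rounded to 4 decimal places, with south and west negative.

Field K=10, R=17: +10·20° lon, +17·10° lat → SW at lon 20°, lat 80°.
Square 5, 2: +5·2° lon, +2·1° lat → SW at lon 30°, lat 82°.
Subsquare u=20, c=2: +20·0.0833333° lon, +2·0.0416667° lat → SW at lon 31.6667°, lat 82.0833°.
Cell spans 0.0833333° lon × 0.0416667° lat.
west 31.6667, east 31.7500.

31.6667, 31.7500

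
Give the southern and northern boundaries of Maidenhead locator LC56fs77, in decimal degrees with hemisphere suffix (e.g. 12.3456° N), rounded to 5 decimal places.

Field L=11, C=2: +11·20° lon, +2·10° lat → SW at lon 40°, lat -70°.
Square 5, 6: +5·2° lon, +6·1° lat → SW at lon 50°, lat -64°.
Subsquare f=5, s=18: +5·0.0833333° lon, +18·0.0416667° lat → SW at lon 50.4167°, lat -63.25°.
Extended square 7, 7: +7·0.00833333° lon, +7·0.00416667° lat → SW at lon 50.475°, lat -63.2208°.
Cell spans 0.00833333° lon × 0.00416667° lat.
south 63.22083° S, north 63.21667° S.

63.22083° S, 63.21667° S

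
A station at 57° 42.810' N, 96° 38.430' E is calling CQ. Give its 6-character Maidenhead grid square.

NO87hr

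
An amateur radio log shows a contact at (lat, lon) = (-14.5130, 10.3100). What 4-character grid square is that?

Shift to the Maidenhead origin (180°W, 90°S): lon 190.31, lat 75.49.
Field (20°×10°, letters A–R): lon ⌊190.31/20⌋ = 9 → J; lat ⌊75.49/10⌋ = 7 → H.
Square (2°×1°, digits 0–9): lon ⌊10.31/2⌋ = 5; lat ⌊5.49/1⌋ = 5.

JH55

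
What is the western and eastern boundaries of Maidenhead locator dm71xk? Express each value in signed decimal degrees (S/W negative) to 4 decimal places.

Field D=3, M=12: +3·20° lon, +12·10° lat → SW at lon -120°, lat 30°.
Square 7, 1: +7·2° lon, +1·1° lat → SW at lon -106°, lat 31°.
Subsquare x=23, k=10: +23·0.0833333° lon, +10·0.0416667° lat → SW at lon -104.083°, lat 31.4167°.
Cell spans 0.0833333° lon × 0.0416667° lat.
west -104.0833, east -104.0000.

-104.0833, -104.0000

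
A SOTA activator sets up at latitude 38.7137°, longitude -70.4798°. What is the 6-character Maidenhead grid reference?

FM48sr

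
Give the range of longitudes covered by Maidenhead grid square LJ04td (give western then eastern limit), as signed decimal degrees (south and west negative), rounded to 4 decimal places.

Field L=11, J=9: +11·20° lon, +9·10° lat → SW at lon 40°, lat 0°.
Square 0, 4: +0·2° lon, +4·1° lat → SW at lon 40°, lat 4°.
Subsquare t=19, d=3: +19·0.0833333° lon, +3·0.0416667° lat → SW at lon 41.5833°, lat 4.125°.
Cell spans 0.0833333° lon × 0.0416667° lat.
west 41.5833, east 41.6667.

41.5833, 41.6667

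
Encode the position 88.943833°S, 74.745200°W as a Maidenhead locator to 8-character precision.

FA21pb03

Add 180° to longitude and 90° to latitude: 105.25480, 1.05617.
Field (20°×10°, letters A–R): lon ⌊105.25480/20⌋ = 5 → F; lat ⌊1.05617/10⌋ = 0 → A.
Square (2°×1°, digits 0–9): lon ⌊5.25480/2⌋ = 2; lat ⌊1.05617/1⌋ = 1.
Subsquare (5′×2.5′, letters a–x): lon ⌊1.25480/0.0833333⌋ = 15 → p; lat ⌊0.05617/0.0416667⌋ = 1 → b.
Extended square (30″×15″, digits 0–9): lon ⌊0.00480/0.00833333⌋ = 0; lat ⌊0.01450/0.00416667⌋ = 3.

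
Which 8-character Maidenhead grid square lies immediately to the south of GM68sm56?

GM68sm55

Latitude extended square 6; −1 → 5.
The longitude characters are unchanged.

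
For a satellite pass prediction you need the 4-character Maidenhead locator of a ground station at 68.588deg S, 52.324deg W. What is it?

GC31

Shift to the Maidenhead origin (180°W, 90°S): lon 127.68, lat 21.41.
Field (20°×10°, letters A–R): lon ⌊127.68/20⌋ = 6 → G; lat ⌊21.41/10⌋ = 2 → C.
Square (2°×1°, digits 0–9): lon ⌊7.68/2⌋ = 3; lat ⌊1.41/1⌋ = 1.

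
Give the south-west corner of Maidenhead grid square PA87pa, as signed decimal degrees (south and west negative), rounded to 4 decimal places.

-83.0000, 137.2500

Field P=15, A=0: +15·20° lon, +0·10° lat → SW at lon 120°, lat -90°.
Square 8, 7: +8·2° lon, +7·1° lat → SW at lon 136°, lat -83°.
Subsquare p=15, a=0: +15·0.0833333° lon, +0·0.0416667° lat → SW at lon 137.25°, lat -83°.
latitude -83.0000, longitude 137.2500.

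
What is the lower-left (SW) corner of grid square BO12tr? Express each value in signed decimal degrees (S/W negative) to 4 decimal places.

52.7083, -156.4167

Field B=1, O=14: +1·20° lon, +14·10° lat → SW at lon -160°, lat 50°.
Square 1, 2: +1·2° lon, +2·1° lat → SW at lon -158°, lat 52°.
Subsquare t=19, r=17: +19·0.0833333° lon, +17·0.0416667° lat → SW at lon -156.417°, lat 52.7083°.
latitude 52.7083, longitude -156.4167.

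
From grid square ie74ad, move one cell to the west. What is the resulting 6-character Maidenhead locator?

IE64xd

Longitude subsquare a = 0; −1 → -1, wraps to 23 = x, carry into square.
Longitude square 7; −1 → 6.
The latitude characters are unchanged.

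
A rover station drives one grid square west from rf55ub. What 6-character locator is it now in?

RF55tb

Longitude subsquare u = 20; −1 → 19 = t.
The latitude characters are unchanged.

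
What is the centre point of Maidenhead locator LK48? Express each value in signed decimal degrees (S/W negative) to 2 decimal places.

18.50, 49.00

Field L=11, K=10: +11·20° lon, +10·10° lat → SW at lon 40°, lat 10°.
Square 4, 8: +4·2° lon, +8·1° lat → SW at lon 48°, lat 18°.
Cell spans 2° lon × 1° lat. Centre is SW corner plus half of each.
latitude 18.50, longitude 49.00.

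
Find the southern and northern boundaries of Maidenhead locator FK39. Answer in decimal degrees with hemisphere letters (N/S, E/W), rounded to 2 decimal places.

19.00° N, 20.00° N

Field F=5, K=10: +5·20° lon, +10·10° lat → SW at lon -80°, lat 10°.
Square 3, 9: +3·2° lon, +9·1° lat → SW at lon -74°, lat 19°.
Cell spans 2° lon × 1° lat.
south 19.00° N, north 20.00° N.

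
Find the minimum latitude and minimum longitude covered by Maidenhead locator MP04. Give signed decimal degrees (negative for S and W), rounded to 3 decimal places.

Field M=12, P=15: +12·20° lon, +15·10° lat → SW at lon 60°, lat 60°.
Square 0, 4: +0·2° lon, +4·1° lat → SW at lon 60°, lat 64°.
latitude 64.000, longitude 60.000.

64.000, 60.000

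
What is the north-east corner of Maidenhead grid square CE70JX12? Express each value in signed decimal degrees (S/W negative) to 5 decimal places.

-49.02917, -125.23333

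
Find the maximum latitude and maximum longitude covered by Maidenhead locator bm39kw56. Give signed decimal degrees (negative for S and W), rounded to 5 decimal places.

Field B=1, M=12: +1·20° lon, +12·10° lat → SW at lon -160°, lat 30°.
Square 3, 9: +3·2° lon, +9·1° lat → SW at lon -154°, lat 39°.
Subsquare k=10, w=22: +10·0.0833333° lon, +22·0.0416667° lat → SW at lon -153.167°, lat 39.9167°.
Extended square 5, 6: +5·0.00833333° lon, +6·0.00416667° lat → SW at lon -153.125°, lat 39.9417°.
Cell spans 0.00833333° lon × 0.00416667° lat. NE corner is SW corner plus one full cell.
latitude 39.94583, longitude -153.11667.

39.94583, -153.11667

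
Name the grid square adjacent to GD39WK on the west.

GD39vk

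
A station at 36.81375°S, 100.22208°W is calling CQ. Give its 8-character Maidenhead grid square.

Offset from 180°W / 90°S: lon 79.77792°, lat 53.18625°.
Field: lon ⌊79.77792/20⌋ = 3 → D; lat ⌊53.18625/10⌋ = 5 → F.
Square: lon ⌊19.77792/2⌋ = 9; lat ⌊3.18625/1⌋ = 3.
Subsquare: lon ⌊1.77792/0.0833333⌋ = 21 → v; lat ⌊0.18625/0.0416667⌋ = 4 → e.
Extended square: lon ⌊0.02792/0.00833333⌋ = 3; lat ⌊0.01958/0.00416667⌋ = 4.

DF93ve34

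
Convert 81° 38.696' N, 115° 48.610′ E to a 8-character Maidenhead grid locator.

Shift to the Maidenhead origin (180°W, 90°S): lon 295.81017, lat 171.64493.
Field (20°×10°, letters A–R): 295.81017/20 → 14 → O, 171.64493/10 → 17 → R; chars OR.
Square (2°×1°, digits 0–9): 15.81017/2 → 7, 1.64493/1 → 1; chars 71.
Subsquare (5′×2.5′, letters a–x): 1.81017/0.0833333 → 21 → v, 0.64493/0.0416667 → 15 → p; chars vp.
Extended square (30″×15″, digits 0–9): 0.06017/0.00833333 → 7, 0.01993/0.00416667 → 4; chars 74.

OR71vp74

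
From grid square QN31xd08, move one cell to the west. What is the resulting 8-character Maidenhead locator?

QN31wd98

Longitude extended square 0; −1 → -1, wraps to 9, carry into subsquare.
Longitude subsquare x = 23; −1 → 22 = w.
The latitude characters are unchanged.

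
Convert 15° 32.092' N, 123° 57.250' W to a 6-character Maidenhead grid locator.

CK85am

Add 180° to longitude and 90° to latitude: 56.0458, 105.5349.
Field: 56.0458/20 → 2 → C, 105.5349/10 → 10 → K; chars CK.
Square: 16.0458/2 → 8, 5.5349/1 → 5; chars 85.
Subsquare: 0.0458/0.0833333 → 0 → a, 0.5349/0.0416667 → 12 → m; chars am.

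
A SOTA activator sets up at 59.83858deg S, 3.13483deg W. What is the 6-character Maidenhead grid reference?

Shift to the Maidenhead origin (180°W, 90°S): lon 176.8652, lat 30.1614.
Field: 176.8652/20 → 8 → I, 30.1614/10 → 3 → D; chars ID.
Square: 16.8652/2 → 8, 0.1614/1 → 0; chars 80.
Subsquare: 0.8652/0.0833333 → 10 → k, 0.1614/0.0416667 → 3 → d; chars kd.

ID80kd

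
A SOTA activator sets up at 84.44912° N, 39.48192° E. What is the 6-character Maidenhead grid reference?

KR94rk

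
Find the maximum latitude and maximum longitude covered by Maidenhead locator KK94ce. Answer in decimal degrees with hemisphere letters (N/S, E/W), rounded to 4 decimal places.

14.2083° N, 38.2500° E

Field K=10, K=10: +10·20° lon, +10·10° lat → SW at lon 20°, lat 10°.
Square 9, 4: +9·2° lon, +4·1° lat → SW at lon 38°, lat 14°.
Subsquare c=2, e=4: +2·0.0833333° lon, +4·0.0416667° lat → SW at lon 38.1667°, lat 14.1667°.
Cell spans 0.0833333° lon × 0.0416667° lat. NE corner is SW corner plus one full cell.
latitude 14.2083° N, longitude 38.2500° E.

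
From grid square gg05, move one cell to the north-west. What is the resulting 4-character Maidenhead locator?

Longitude square 0; −1 → -1, wraps to 9, carry into field.
Longitude field G = 6; −1 → 5 = F.
Latitude square 5; +1 → 6.

FG96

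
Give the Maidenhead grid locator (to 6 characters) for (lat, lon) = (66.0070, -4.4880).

Shift to the Maidenhead origin (180°W, 90°S): lon 175.5120, lat 156.0070.
Field (20°×10°, letters A–R): 175.5120/20 → 8 → I, 156.0070/10 → 15 → P; chars IP.
Square (2°×1°, digits 0–9): 15.5120/2 → 7, 6.0070/1 → 6; chars 76.
Subsquare (5′×2.5′, letters a–x): 1.5120/0.0833333 → 18 → s, 0.0070/0.0416667 → 0 → a; chars sa.

IP76sa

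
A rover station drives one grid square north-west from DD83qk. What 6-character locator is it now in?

DD83pl

Longitude subsquare q = 16; −1 → 15 = p.
Latitude subsquare k = 10; +1 → 11 = l.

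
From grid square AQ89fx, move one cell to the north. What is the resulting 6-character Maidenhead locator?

AR80fa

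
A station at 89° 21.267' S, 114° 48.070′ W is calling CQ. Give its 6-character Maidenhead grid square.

DA20op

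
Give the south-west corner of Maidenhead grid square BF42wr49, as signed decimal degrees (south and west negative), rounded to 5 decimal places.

-37.25417, -150.13333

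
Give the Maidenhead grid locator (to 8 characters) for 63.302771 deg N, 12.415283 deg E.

Offset from 180°W / 90°S: lon 192.41528°, lat 153.30277°.
Field: 192.41528/20 → 9 → J, 153.30277/10 → 15 → P; chars JP.
Square: 12.41528/2 → 6, 3.30277/1 → 3; chars 63.
Subsquare: 0.41528/0.0833333 → 4 → e, 0.30277/0.0416667 → 7 → h; chars eh.
Extended square: 0.08195/0.00833333 → 9, 0.01110/0.00416667 → 2; chars 92.

JP63eh92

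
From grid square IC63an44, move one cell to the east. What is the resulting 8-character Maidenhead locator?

Longitude extended square 4; +1 → 5.
The latitude characters are unchanged.

IC63an54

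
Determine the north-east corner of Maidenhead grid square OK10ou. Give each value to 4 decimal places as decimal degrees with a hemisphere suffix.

Field O=14, K=10: +14·20° lon, +10·10° lat → SW at lon 100°, lat 10°.
Square 1, 0: +1·2° lon, +0·1° lat → SW at lon 102°, lat 10°.
Subsquare o=14, u=20: +14·0.0833333° lon, +20·0.0416667° lat → SW at lon 103.167°, lat 10.8333°.
Cell spans 0.0833333° lon × 0.0416667° lat. NE corner is SW corner plus one full cell.
latitude 10.8750° N, longitude 103.2500° E.

10.8750° N, 103.2500° E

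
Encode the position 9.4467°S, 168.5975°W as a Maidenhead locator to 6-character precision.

Add 180° to longitude and 90° to latitude: 11.4025, 80.5533.
Field (20°×10°, letters A–R): lon ⌊11.4025/20⌋ = 0 → A; lat ⌊80.5533/10⌋ = 8 → I.
Square (2°×1°, digits 0–9): lon ⌊11.4025/2⌋ = 5; lat ⌊0.5533/1⌋ = 0.
Subsquare (5′×2.5′, letters a–x): lon ⌊1.4025/0.0833333⌋ = 16 → q; lat ⌊0.5533/0.0416667⌋ = 13 → n.

AI50qn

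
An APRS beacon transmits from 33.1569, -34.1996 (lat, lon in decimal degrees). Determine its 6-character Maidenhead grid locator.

HM23vd

Add 180° to longitude and 90° to latitude: 145.8004, 123.1569.
Field: lon ⌊145.8004/20⌋ = 7 → H; lat ⌊123.1569/10⌋ = 12 → M.
Square: lon ⌊5.8004/2⌋ = 2; lat ⌊3.1569/1⌋ = 3.
Subsquare: lon ⌊1.8004/0.0833333⌋ = 21 → v; lat ⌊0.1569/0.0416667⌋ = 3 → d.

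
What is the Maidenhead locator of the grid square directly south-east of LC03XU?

Longitude subsquare x = 23; +1 → 24, wraps to 0 = a, carry into square.
Longitude square 0; +1 → 1.
Latitude subsquare u = 20; −1 → 19 = t.

LC13at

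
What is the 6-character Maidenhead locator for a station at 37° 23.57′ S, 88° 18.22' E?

NF42do

Offset from 180°W / 90°S: lon 268.3037°, lat 52.6072°.
Field: lon ⌊268.3037/20⌋ = 13 → N; lat ⌊52.6072/10⌋ = 5 → F.
Square: lon ⌊8.3037/2⌋ = 4; lat ⌊2.6072/1⌋ = 2.
Subsquare: lon ⌊0.3037/0.0833333⌋ = 3 → d; lat ⌊0.6072/0.0416667⌋ = 14 → o.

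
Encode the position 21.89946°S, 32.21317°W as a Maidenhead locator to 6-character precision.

Add 180° to longitude and 90° to latitude: 147.7868, 68.1005.
Field: 147.7868/20 → 7 → H, 68.1005/10 → 6 → G; chars HG.
Square: 7.7868/2 → 3, 8.1005/1 → 8; chars 38.
Subsquare: 1.7868/0.0833333 → 21 → v, 0.1005/0.0416667 → 2 → c; chars vc.

HG38vc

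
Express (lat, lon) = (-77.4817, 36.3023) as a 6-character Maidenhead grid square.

KB82dm

Offset from 180°W / 90°S: lon 216.3023°, lat 12.5183°.
Field: lon ⌊216.3023/20⌋ = 10 → K; lat ⌊12.5183/10⌋ = 1 → B.
Square: lon ⌊16.3023/2⌋ = 8; lat ⌊2.5183/1⌋ = 2.
Subsquare: lon ⌊0.3023/0.0833333⌋ = 3 → d; lat ⌊0.5183/0.0416667⌋ = 12 → m.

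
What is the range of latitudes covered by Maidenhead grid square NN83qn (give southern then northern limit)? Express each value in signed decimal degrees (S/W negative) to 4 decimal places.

43.5417, 43.5833

Field N=13, N=13: +13·20° lon, +13·10° lat → SW at lon 80°, lat 40°.
Square 8, 3: +8·2° lon, +3·1° lat → SW at lon 96°, lat 43°.
Subsquare q=16, n=13: +16·0.0833333° lon, +13·0.0416667° lat → SW at lon 97.3333°, lat 43.5417°.
Cell spans 0.0833333° lon × 0.0416667° lat.
south 43.5417, north 43.5833.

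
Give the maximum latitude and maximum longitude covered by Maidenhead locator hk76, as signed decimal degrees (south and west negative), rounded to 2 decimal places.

17.00, -24.00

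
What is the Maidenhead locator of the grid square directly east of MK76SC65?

MK76sc75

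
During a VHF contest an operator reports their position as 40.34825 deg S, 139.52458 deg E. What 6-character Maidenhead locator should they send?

Add 180° to longitude and 90° to latitude: 319.5246, 49.6517.
Field: 319.5246/20 → 15 → P, 49.6517/10 → 4 → E; chars PE.
Square: 19.5246/2 → 9, 9.6517/1 → 9; chars 99.
Subsquare: 1.5246/0.0833333 → 18 → s, 0.6517/0.0416667 → 15 → p; chars sp.

PE99sp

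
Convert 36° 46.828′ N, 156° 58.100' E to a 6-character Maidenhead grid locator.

Shift to the Maidenhead origin (180°W, 90°S): lon 336.9683, lat 126.7805.
Field: lon ⌊336.9683/20⌋ = 16 → Q; lat ⌊126.7805/10⌋ = 12 → M.
Square: lon ⌊16.9683/2⌋ = 8; lat ⌊6.7805/1⌋ = 6.
Subsquare: lon ⌊0.9683/0.0833333⌋ = 11 → l; lat ⌊0.7805/0.0416667⌋ = 18 → s.

QM86ls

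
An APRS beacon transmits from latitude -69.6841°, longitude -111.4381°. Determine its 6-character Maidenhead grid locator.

Offset from 180°W / 90°S: lon 68.5619°, lat 20.3159°.
Field: lon ⌊68.5619/20⌋ = 3 → D; lat ⌊20.3159/10⌋ = 2 → C.
Square: lon ⌊8.5619/2⌋ = 4; lat ⌊0.3159/1⌋ = 0.
Subsquare: lon ⌊0.5619/0.0833333⌋ = 6 → g; lat ⌊0.3159/0.0416667⌋ = 7 → h.

DC40gh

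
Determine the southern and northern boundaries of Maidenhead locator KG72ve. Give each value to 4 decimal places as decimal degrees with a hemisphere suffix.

Field K=10, G=6: +10·20° lon, +6·10° lat → SW at lon 20°, lat -30°.
Square 7, 2: +7·2° lon, +2·1° lat → SW at lon 34°, lat -28°.
Subsquare v=21, e=4: +21·0.0833333° lon, +4·0.0416667° lat → SW at lon 35.75°, lat -27.8333°.
Cell spans 0.0833333° lon × 0.0416667° lat.
south 27.8333° S, north 27.7917° S.

27.8333° S, 27.7917° S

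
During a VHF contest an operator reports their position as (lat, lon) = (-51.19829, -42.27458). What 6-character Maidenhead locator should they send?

GD88ut

Offset from 180°W / 90°S: lon 137.7254°, lat 38.8017°.
Field: 137.7254/20 → 6 → G, 38.8017/10 → 3 → D; chars GD.
Square: 17.7254/2 → 8, 8.8017/1 → 8; chars 88.
Subsquare: 1.7254/0.0833333 → 20 → u, 0.8017/0.0416667 → 19 → t; chars ut.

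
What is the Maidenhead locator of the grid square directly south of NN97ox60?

NN97ow69

Latitude extended square 0; −1 → -1, wraps to 9, carry into subsquare.
Latitude subsquare x = 23; −1 → 22 = w.
The longitude characters are unchanged.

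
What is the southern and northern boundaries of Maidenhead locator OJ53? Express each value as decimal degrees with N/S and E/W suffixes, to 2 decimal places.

Field O=14, J=9: +14·20° lon, +9·10° lat → SW at lon 100°, lat 0°.
Square 5, 3: +5·2° lon, +3·1° lat → SW at lon 110°, lat 3°.
Cell spans 2° lon × 1° lat.
south 3.00° N, north 4.00° N.

3.00° N, 4.00° N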